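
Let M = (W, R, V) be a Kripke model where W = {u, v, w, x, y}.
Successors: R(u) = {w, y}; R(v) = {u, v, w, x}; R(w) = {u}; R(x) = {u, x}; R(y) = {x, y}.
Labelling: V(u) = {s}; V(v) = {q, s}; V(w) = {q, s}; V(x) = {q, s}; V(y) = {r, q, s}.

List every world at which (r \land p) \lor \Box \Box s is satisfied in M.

u, v, w, x, y

Recall that \Box ψ holds at a world iff ψ holds at every accessible world, and \Diamond ψ holds iff ψ holds at some accessible world.
Let φ = (r \land p) \lor \Box \Box s. Evaluate φ at each world:
  u (successors {w, y}): φ is true.
  v (successors {u, v, w, x}): φ is true.
  w (successors {u}): φ is true.
  x (successors {u, x}): φ is true.
  y (successors {x, y}): φ is true.
For instance, at u:
  At u: r \land p is false, \Box \Box s is true, so (r \land p) \lor \Box \Box s is true.
    At u: \Box \Box s requires \Box s at every successor {w, y}.
      At w: \Box s is true.
      At y: \Box s is true.
    So \Box \Box s is true at u.
Satisfying worlds: {u, v, w, x, y}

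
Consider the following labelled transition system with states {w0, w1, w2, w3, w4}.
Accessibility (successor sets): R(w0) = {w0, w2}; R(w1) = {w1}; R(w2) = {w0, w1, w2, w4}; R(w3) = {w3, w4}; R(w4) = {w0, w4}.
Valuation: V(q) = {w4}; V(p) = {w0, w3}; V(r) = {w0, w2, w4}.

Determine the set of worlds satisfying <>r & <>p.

w0, w2, w3, w4

Let φ = <>r & <>p. Evaluate φ at each world:
  w0 (successors {w0, w2}): φ is true.
  w1 (successors {w1}): φ is false.
  w2 (successors {w0, w1, w2, w4}): φ is true.
  w3 (successors {w3, w4}): φ is true.
  w4 (successors {w0, w4}): φ is true.
For instance, at w4:
  At w4: <>r is true, <>p is true, so <>r & <>p is true.
    At w4: <>r requires r at some successor in {w0, w4}.
      r holds at w0, so <>r is true at w4.
    At w4: <>p requires p at some successor in {w0, w4}.
      p holds at w0, so <>p is true at w4.
Satisfying worlds: {w0, w2, w3, w4}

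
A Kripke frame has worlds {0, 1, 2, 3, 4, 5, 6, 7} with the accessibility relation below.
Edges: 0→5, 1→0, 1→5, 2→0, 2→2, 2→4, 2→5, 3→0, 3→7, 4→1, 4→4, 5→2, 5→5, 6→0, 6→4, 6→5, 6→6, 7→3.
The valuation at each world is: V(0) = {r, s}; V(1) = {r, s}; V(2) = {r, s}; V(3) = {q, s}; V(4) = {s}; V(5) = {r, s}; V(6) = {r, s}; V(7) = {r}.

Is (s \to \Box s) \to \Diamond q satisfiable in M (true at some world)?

Recall that \Box ψ holds at a world iff ψ holds at every accessible world, and \Diamond ψ holds iff ψ holds at some accessible world.
Let φ = (s \to \Box s) \to \Diamond q. Evaluate φ at each world:
  0 (successors {5}): φ is false.
  1 (successors {0, 5}): φ is false.
  2 (successors {0, 2, 4, 5}): φ is false.
  3 (successors {0, 7}): φ is true.
  4 (successors {1, 4}): φ is false.
  5 (successors {2, 5}): φ is false.
  6 (successors {0, 4, 5, 6}): φ is false.
  7 (successors {3}): φ is true.
Detail at 3 (witness):
  At 3: s \to \Box s is false, \Diamond q is false, so (s \to \Box s) \to \Diamond q is true.
    At 3: s is true, \Box s is false, so s \to \Box s is false.
      At 3: \Box s requires s at every successor {0, 7}.
        s fails at 7, so \Box s is false at 3.
    At 3: \Diamond q requires q at some successor in {0, 7}.
      At 0: q is false.
      At 7: q is false.
    So \Diamond q is false at 3.

Yes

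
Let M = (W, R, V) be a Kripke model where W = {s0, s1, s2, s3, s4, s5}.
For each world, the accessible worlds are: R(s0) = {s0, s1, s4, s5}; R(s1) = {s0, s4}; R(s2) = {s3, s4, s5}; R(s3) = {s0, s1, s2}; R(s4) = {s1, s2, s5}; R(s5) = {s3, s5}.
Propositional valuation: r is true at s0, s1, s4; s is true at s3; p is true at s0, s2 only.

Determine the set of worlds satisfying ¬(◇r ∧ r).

Let φ = ¬(◇r ∧ r). Evaluate φ at each world:
  s0 (successors {s0, s1, s4, s5}): φ is false.
  s1 (successors {s0, s4}): φ is false.
  s2 (successors {s3, s4, s5}): φ is true.
  s3 (successors {s0, s1, s2}): φ is true.
  s4 (successors {s1, s2, s5}): φ is false.
  s5 (successors {s3, s5}): φ is true.
For instance, at s4:
  At s4: ◇r ∧ r is true, so ¬(◇r ∧ r) is false.
    At s4: ◇r is true, r is true, so ◇r ∧ r is true.
      At s4: ◇r requires r at some successor in {s1, s2, s5}.
        r holds at s1, so ◇r is true at s4.
Satisfying worlds: {s2, s3, s5}

s2, s3, s5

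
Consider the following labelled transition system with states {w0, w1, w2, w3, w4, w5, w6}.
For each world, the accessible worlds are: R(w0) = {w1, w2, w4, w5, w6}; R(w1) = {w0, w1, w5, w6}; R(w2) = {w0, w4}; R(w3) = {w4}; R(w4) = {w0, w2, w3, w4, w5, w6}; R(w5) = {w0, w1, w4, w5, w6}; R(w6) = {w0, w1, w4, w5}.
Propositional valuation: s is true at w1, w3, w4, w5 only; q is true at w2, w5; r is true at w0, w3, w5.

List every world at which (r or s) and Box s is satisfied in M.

w3

Let φ = (r or s) and Box s. Evaluate φ at each world:
  w0 (successors {w1, w2, w4, w5, w6}): φ is false.
  w1 (successors {w0, w1, w5, w6}): φ is false.
  w2 (successors {w0, w4}): φ is false.
  w3 (successors {w4}): φ is true.
  w4 (successors {w0, w2, w3, w4, w5, w6}): φ is false.
  w5 (successors {w0, w1, w4, w5, w6}): φ is false.
  w6 (successors {w0, w1, w4, w5}): φ is false.
For instance, at w2:
  At w2: r or s is false, Box s is false, so (r or s) and Box s is false.
    At w2: Box s requires s at every successor {w0, w4}.
      s fails at w0, so Box s is false at w2.
Satisfying worlds: {w3}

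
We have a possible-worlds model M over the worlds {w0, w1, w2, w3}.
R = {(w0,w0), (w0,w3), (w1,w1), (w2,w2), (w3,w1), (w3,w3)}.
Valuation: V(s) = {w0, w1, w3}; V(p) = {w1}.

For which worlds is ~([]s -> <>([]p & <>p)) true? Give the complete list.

w0

Recall that []ψ holds at a world iff ψ holds at every accessible world, and <>ψ holds iff ψ holds at some accessible world.
Let φ = ~([]s -> <>([]p & <>p)). Evaluate φ at each world:
  w0 (successors {w0, w3}): φ is true.
  w1 (successors {w1}): φ is false.
  w2 (successors {w2}): φ is false.
  w3 (successors {w1, w3}): φ is false.
For instance, at w3:
  At w3: []s -> <>([]p & <>p) is true, so ~([]s -> <>([]p & <>p)) is false.
    At w3: []s is true, <>([]p & <>p) is true, so []s -> <>([]p & <>p) is true.
      At w3: []s requires s at every successor {w1, w3}.
        At w1: s is true.
        At w3: s is true.
      So []s is true at w3.
      At w3: <>([]p & <>p) requires []p & <>p at some successor in {w1, w3}.
        []p & <>p holds at w1, so <>([]p & <>p) is true at w3.
Satisfying worlds: {w0}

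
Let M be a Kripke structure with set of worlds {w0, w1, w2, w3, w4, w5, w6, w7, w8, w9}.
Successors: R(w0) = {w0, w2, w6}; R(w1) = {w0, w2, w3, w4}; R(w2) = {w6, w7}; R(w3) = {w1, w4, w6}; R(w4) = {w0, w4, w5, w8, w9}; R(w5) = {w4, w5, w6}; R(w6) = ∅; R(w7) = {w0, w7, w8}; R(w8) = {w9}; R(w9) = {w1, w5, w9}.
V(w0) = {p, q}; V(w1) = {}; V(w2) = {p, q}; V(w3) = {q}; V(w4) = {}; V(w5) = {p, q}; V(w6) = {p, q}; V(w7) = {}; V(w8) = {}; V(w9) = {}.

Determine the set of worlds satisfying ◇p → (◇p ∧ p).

Let φ = ◇p → (◇p ∧ p). Evaluate φ at each world:
  w0 (successors {w0, w2, w6}): φ is true.
  w1 (successors {w0, w2, w3, w4}): φ is false.
  w2 (successors {w6, w7}): φ is true.
  w3 (successors {w1, w4, w6}): φ is false.
  w4 (successors {w0, w4, w5, w8, w9}): φ is false.
  w5 (successors {w4, w5, w6}): φ is true.
  w6 (successors ∅): φ is true.
  w7 (successors {w0, w7, w8}): φ is false.
  w8 (successors {w9}): φ is true.
  w9 (successors {w1, w5, w9}): φ is false.
For instance, at w5:
  At w5: ◇p is true, ◇p ∧ p is true, so ◇p → (◇p ∧ p) is true.
    At w5: ◇p requires p at some successor in {w4, w5, w6}.
      p holds at w5, so ◇p is true at w5.
    At w5: ◇p is true, p is true, so ◇p ∧ p is true.
      At w5: ◇p requires p at some successor in {w4, w5, w6}.
        p holds at w5, so ◇p is true at w5.
Satisfying worlds: {w0, w2, w5, w6, w8}

w0, w2, w5, w6, w8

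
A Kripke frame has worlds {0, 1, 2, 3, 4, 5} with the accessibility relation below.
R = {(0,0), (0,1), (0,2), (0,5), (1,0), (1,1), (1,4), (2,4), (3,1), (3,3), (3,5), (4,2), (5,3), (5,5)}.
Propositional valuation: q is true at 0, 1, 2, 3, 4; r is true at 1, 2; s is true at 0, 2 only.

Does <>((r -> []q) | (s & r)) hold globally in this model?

Recall that []ψ holds at a world iff ψ holds at every accessible world, and <>ψ holds iff ψ holds at some accessible world.
Let φ = <>((r -> []q) | (s & r)). Evaluate φ at each world:
  0 (successors {0, 1, 2, 5}): φ is true.
  1 (successors {0, 1, 4}): φ is true.
  2 (successors {4}): φ is true.
  3 (successors {1, 3, 5}): φ is true.
  4 (successors {2}): φ is true.
  5 (successors {3, 5}): φ is true.
For instance, at 4:
  At 4: <>((r -> []q) | (s & r)) requires (r -> []q) | (s & r) at some successor in {2}.
    (r -> []q) | (s & r) holds at 2, so <>((r -> []q) | (s & r)) is true at 4.
      At 2: r -> []q is true, s & r is true, so (r -> []q) | (s & r) is true.

Yes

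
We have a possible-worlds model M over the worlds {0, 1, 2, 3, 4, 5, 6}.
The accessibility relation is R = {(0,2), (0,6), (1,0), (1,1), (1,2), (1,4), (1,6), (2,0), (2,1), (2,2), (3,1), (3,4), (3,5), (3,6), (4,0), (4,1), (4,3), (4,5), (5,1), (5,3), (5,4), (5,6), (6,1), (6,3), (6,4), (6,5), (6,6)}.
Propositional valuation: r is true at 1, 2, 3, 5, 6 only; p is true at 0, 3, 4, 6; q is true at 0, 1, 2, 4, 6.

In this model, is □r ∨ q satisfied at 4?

Yes

At 4: □r is false, q is true, so □r ∨ q is true.
  At 4: □r requires r at every successor {0, 1, 3, 5}.
    r fails at 0, so □r is false at 4.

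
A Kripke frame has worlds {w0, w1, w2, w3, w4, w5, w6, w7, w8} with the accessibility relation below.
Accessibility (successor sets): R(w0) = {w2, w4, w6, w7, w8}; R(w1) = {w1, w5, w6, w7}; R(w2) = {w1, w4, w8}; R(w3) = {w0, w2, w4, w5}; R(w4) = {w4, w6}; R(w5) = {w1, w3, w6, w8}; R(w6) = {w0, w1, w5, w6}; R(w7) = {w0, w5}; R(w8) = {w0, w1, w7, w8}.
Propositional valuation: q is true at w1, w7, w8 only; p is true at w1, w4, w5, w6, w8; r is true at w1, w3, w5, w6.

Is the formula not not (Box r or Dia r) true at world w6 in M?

At w6: not (Box r or Dia r) is false, so not not (Box r or Dia r) is true.
  At w6: Box r or Dia r is true, so not (Box r or Dia r) is false.
    At w6: Box r is false, Dia r is true, so Box r or Dia r is true.
      At w6: Box r requires r at every successor {w0, w1, w5, w6}.
        r fails at w0, so Box r is false at w6.
      At w6: Dia r requires r at some successor in {w0, w1, w5, w6}.
        r holds at w1, so Dia r is true at w6.

Yes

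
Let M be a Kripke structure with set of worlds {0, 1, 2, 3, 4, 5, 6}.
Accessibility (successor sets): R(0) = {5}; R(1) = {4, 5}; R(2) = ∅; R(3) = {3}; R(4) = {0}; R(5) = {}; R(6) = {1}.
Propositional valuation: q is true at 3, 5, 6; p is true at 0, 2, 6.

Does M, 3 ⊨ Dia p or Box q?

At 3: Dia p is false, Box q is true, so Dia p or Box q is true.
  At 3: Dia p requires p at some successor in {3}.
    At 3: p is false.
  So Dia p is false at 3.
  At 3: Box q requires q at every successor {3}.
    At 3: q is true.
  So Box q is true at 3.

Yes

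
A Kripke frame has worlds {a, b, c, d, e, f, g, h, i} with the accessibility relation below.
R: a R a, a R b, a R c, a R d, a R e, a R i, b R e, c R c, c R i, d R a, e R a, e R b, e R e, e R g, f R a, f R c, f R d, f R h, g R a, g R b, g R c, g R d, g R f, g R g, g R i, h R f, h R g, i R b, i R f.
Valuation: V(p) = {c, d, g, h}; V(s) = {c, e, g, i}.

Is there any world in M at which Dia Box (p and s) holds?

No

Let φ = Dia Box (p and s). Evaluate φ at each world:
  a (successors {a, b, c, d, e, i}): φ is false.
  b (successors {e}): φ is false.
  c (successors {c, i}): φ is false.
  d (successors {a}): φ is false.
  e (successors {a, b, e, g}): φ is false.
  f (successors {a, c, d, h}): φ is false.
  g (successors {a, b, c, d, f, g, i}): φ is false.
  h (successors {f, g}): φ is false.
  i (successors {b, f}): φ is false.
For instance, at d:
  At d: Dia Box (p and s) requires Box (p and s) at some successor in {a}.
    At a: Box (p and s) is false.
  So Dia Box (p and s) is false at d.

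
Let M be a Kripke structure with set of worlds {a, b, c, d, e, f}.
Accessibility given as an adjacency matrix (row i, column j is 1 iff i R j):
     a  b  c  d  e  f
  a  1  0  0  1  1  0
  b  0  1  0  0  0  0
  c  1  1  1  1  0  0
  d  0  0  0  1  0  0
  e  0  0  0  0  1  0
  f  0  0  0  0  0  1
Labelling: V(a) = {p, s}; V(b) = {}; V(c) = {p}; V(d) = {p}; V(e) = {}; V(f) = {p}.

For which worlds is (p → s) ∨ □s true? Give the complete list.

a, b, e

Let φ = (p → s) ∨ □s. Evaluate φ at each world:
  a (successors {a, d, e}): φ is true.
  b (successors {b}): φ is true.
  c (successors {a, b, c, d}): φ is false.
  d (successors {d}): φ is false.
  e (successors {e}): φ is true.
  f (successors {f}): φ is false.
For instance, at f:
  At f: p → s is false, □s is false, so (p → s) ∨ □s is false.
    At f: □s requires s at every successor {f}.
      s fails at f, so □s is false at f.
Satisfying worlds: {a, b, e}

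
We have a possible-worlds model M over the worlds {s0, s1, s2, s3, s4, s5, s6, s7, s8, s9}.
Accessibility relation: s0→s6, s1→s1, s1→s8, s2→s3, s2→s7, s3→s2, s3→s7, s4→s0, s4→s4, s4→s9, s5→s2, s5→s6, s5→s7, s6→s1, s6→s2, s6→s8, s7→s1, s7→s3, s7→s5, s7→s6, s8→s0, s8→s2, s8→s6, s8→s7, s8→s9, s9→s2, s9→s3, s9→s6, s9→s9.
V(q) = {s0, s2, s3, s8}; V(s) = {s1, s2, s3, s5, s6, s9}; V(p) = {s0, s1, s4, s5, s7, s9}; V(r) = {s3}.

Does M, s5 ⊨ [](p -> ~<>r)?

No

At s5: [](p -> ~<>r) requires p -> ~<>r at every successor {s2, s6, s7}.
  p -> ~<>r fails at s7, so [](p -> ~<>r) is false at s5.
    At s7: p is true, ~<>r is false, so p -> ~<>r is false.
      At s7: <>r is true, so ~<>r is false.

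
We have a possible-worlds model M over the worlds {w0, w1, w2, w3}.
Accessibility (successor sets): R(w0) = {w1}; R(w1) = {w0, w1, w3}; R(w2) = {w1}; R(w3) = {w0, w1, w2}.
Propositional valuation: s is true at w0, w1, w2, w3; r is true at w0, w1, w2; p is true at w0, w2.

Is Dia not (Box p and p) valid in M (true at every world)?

Let φ = Dia not (Box p and p). Evaluate φ at each world:
  w0 (successors {w1}): φ is true.
  w1 (successors {w0, w1, w3}): φ is true.
  w2 (successors {w1}): φ is true.
  w3 (successors {w0, w1, w2}): φ is true.
For instance, at w2:
  At w2: Dia not (Box p and p) requires not (Box p and p) at some successor in {w1}.
    not (Box p and p) holds at w1, so Dia not (Box p and p) is true at w2.
      At w1: Box p and p is false, so not (Box p and p) is true.

Yes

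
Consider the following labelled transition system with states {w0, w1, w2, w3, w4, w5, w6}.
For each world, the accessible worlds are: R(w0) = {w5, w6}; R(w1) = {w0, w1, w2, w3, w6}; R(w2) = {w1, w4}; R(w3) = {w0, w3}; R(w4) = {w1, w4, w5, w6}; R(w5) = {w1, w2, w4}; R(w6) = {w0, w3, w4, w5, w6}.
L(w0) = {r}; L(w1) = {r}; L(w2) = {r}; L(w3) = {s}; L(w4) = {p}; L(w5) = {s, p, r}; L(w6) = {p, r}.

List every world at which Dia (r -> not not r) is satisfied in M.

w0, w1, w2, w3, w4, w5, w6

Let φ = Dia (r -> not not r). Evaluate φ at each world:
  w0 (successors {w5, w6}): φ is true.
  w1 (successors {w0, w1, w2, w3, w6}): φ is true.
  w2 (successors {w1, w4}): φ is true.
  w3 (successors {w0, w3}): φ is true.
  w4 (successors {w1, w4, w5, w6}): φ is true.
  w5 (successors {w1, w2, w4}): φ is true.
  w6 (successors {w0, w3, w4, w5, w6}): φ is true.
For instance, at w0:
  At w0: Dia (r -> not not r) requires r -> not not r at some successor in {w5, w6}.
    r -> not not r holds at w5, so Dia (r -> not not r) is true at w0.
Satisfying worlds: {w0, w1, w2, w3, w4, w5, w6}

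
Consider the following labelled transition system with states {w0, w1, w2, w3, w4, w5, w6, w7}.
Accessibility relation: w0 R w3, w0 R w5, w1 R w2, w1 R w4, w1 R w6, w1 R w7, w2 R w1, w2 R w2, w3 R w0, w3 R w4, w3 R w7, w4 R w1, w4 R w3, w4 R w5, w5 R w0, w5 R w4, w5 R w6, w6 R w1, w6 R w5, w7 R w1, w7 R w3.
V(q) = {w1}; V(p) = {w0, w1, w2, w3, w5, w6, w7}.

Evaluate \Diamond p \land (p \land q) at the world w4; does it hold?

At w4: \Diamond p is true, p \land q is false, so \Diamond p \land (p \land q) is false.
  At w4: \Diamond p requires p at some successor in {w1, w3, w5}.
    p holds at w1, so \Diamond p is true at w4.

No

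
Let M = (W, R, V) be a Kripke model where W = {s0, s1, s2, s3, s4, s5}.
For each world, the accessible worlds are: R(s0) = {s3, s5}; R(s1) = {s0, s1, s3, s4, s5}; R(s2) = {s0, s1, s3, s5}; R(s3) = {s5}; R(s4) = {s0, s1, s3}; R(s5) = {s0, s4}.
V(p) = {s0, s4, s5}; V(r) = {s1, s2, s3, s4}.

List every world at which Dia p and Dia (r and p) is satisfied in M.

Let φ = Dia p and Dia (r and p). Evaluate φ at each world:
  s0 (successors {s3, s5}): φ is false.
  s1 (successors {s0, s1, s3, s4, s5}): φ is true.
  s2 (successors {s0, s1, s3, s5}): φ is false.
  s3 (successors {s5}): φ is false.
  s4 (successors {s0, s1, s3}): φ is false.
  s5 (successors {s0, s4}): φ is true.
For instance, at s5:
  At s5: Dia p is true, Dia (r and p) is true, so Dia p and Dia (r and p) is true.
    At s5: Dia p requires p at some successor in {s0, s4}.
      p holds at s0, so Dia p is true at s5.
    At s5: Dia (r and p) requires r and p at some successor in {s0, s4}.
      r and p holds at s4, so Dia (r and p) is true at s5.
Satisfying worlds: {s1, s5}

s1, s5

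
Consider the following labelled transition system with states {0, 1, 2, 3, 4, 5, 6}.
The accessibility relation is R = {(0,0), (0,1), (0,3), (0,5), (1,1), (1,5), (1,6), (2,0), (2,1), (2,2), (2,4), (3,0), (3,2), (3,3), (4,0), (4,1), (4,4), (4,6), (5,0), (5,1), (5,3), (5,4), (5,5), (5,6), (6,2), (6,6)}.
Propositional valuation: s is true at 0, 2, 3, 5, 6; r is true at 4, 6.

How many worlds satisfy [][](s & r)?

0

Let φ = [][](s & r). Evaluate φ at each world:
  0 (successors {0, 1, 3, 5}): φ is false.
  1 (successors {1, 5, 6}): φ is false.
  2 (successors {0, 1, 2, 4}): φ is false.
  3 (successors {0, 2, 3}): φ is false.
  4 (successors {0, 1, 4, 6}): φ is false.
  5 (successors {0, 1, 3, 4, 5, 6}): φ is false.
  6 (successors {2, 6}): φ is false.
For instance, at 6:
  At 6: [][](s & r) requires [](s & r) at every successor {2, 6}.
    [](s & r) fails at 2, so [][](s & r) is false at 6.
      At 2: [](s & r) requires s & r at every successor {0, 1, 2, 4}.
        s & r fails at 0, so [](s & r) is false at 2.
Satisfying worlds: none.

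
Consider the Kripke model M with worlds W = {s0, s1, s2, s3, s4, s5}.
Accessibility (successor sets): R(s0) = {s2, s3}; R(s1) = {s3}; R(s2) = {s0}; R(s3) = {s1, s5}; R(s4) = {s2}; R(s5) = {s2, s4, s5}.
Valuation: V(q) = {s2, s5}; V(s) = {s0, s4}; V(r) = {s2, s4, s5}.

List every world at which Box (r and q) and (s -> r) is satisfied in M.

Let φ = Box (r and q) and (s -> r). Evaluate φ at each world:
  s0 (successors {s2, s3}): φ is false.
  s1 (successors {s3}): φ is false.
  s2 (successors {s0}): φ is false.
  s3 (successors {s1, s5}): φ is false.
  s4 (successors {s2}): φ is true.
  s5 (successors {s2, s4, s5}): φ is false.
For instance, at s2:
  At s2: Box (r and q) is false, s -> r is true, so Box (r and q) and (s -> r) is false.
    At s2: Box (r and q) requires r and q at every successor {s0}.
      r and q fails at s0, so Box (r and q) is false at s2.
Satisfying worlds: {s4}

s4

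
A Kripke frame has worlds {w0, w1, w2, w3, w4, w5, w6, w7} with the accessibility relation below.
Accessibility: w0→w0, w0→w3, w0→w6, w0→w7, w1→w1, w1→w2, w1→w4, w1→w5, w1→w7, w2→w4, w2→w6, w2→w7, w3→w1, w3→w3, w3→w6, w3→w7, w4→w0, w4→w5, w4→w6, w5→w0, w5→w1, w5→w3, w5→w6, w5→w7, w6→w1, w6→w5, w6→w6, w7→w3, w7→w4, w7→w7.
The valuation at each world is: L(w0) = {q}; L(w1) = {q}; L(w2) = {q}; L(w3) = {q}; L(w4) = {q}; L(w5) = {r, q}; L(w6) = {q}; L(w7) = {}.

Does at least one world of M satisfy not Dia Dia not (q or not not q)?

Recall that Dia ψ holds at a world iff ψ holds at some accessible world.
Let φ = not Dia Dia not (q or not not q). Evaluate φ at each world:
  w0 (successors {w0, w3, w6, w7}): φ is false.
  w1 (successors {w1, w2, w4, w5, w7}): φ is false.
  w2 (successors {w4, w6, w7}): φ is false.
  w3 (successors {w1, w3, w6, w7}): φ is false.
  w4 (successors {w0, w5, w6}): φ is false.
  w5 (successors {w0, w1, w3, w6, w7}): φ is false.
  w6 (successors {w1, w5, w6}): φ is false.
  w7 (successors {w3, w4, w7}): φ is false.
For instance, at w6:
  At w6: Dia Dia not (q or not not q) is true, so not Dia Dia not (q or not not q) is false.
    At w6: Dia Dia not (q or not not q) requires Dia not (q or not not q) at some successor in {w1, w5, w6}.
      Dia not (q or not not q) holds at w1, so Dia Dia not (q or not not q) is true at w6.

No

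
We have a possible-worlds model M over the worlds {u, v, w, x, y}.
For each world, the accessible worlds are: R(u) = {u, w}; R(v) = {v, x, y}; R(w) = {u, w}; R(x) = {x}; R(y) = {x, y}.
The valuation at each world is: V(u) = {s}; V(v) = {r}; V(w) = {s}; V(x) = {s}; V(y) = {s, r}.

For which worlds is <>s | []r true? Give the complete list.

Let φ = <>s | []r. Evaluate φ at each world:
  u (successors {u, w}): φ is true.
  v (successors {v, x, y}): φ is true.
  w (successors {u, w}): φ is true.
  x (successors {x}): φ is true.
  y (successors {x, y}): φ is true.
For instance, at y:
  At y: <>s is true, []r is false, so <>s | []r is true.
    At y: <>s requires s at some successor in {x, y}.
      s holds at x, so <>s is true at y.
    At y: []r requires r at every successor {x, y}.
      r fails at x, so []r is false at y.
Satisfying worlds: {u, v, w, x, y}

u, v, w, x, y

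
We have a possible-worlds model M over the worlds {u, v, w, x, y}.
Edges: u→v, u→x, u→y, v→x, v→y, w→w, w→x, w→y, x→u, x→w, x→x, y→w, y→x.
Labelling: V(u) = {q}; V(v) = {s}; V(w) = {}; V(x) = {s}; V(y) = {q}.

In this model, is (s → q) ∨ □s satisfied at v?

No

At v: s → q is false, □s is false, so (s → q) ∨ □s is false.
  At v: □s requires s at every successor {x, y}.
    s fails at y, so □s is false at v.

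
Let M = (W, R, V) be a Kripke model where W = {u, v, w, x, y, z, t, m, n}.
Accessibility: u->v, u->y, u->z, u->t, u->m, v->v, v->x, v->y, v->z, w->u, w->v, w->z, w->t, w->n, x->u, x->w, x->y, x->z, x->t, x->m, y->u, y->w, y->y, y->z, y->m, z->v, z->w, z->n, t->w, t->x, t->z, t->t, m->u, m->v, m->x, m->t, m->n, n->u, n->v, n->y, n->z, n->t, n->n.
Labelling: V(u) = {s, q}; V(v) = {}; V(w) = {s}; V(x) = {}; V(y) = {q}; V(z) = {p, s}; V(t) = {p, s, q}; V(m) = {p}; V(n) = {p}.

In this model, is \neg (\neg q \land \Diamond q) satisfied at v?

At v: \neg q \land \Diamond q is true, so \neg (\neg q \land \Diamond q) is false.
  At v: \neg q is true, \Diamond q is true, so \neg q \land \Diamond q is true.
    At v: \Diamond q requires q at some successor in {v, x, y, z}.
      q holds at y, so \Diamond q is true at v.

No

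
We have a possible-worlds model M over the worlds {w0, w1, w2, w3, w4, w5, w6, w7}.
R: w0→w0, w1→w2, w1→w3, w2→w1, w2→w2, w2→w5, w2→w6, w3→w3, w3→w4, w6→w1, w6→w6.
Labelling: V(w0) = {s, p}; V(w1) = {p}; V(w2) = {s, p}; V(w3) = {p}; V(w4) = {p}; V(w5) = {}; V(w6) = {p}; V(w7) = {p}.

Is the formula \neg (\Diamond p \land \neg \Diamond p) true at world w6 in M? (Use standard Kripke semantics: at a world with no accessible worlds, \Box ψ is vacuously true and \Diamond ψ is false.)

Yes

At w6: \Diamond p \land \neg \Diamond p is false, so \neg (\Diamond p \land \neg \Diamond p) is true.
  At w6: \Diamond p is true, \neg \Diamond p is false, so \Diamond p \land \neg \Diamond p is false.
    At w6: \Diamond p requires p at some successor in {w1, w6}.
      p holds at w1, so \Diamond p is true at w6.
    At w6: \Diamond p is true, so \neg \Diamond p is false.
      At w6: \Diamond p requires p at some successor in {w1, w6}.
        p holds at w1, so \Diamond p is true at w6.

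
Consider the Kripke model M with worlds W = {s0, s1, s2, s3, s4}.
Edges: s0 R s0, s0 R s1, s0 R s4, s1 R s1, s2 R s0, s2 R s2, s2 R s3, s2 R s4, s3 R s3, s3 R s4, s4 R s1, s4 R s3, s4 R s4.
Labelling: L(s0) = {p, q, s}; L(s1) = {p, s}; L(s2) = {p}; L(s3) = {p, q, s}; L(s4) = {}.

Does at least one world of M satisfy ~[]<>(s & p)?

No

Recall that []ψ holds at a world iff ψ holds at every accessible world, and <>ψ holds iff ψ holds at some accessible world.
Let φ = ~[]<>(s & p). Evaluate φ at each world:
  s0 (successors {s0, s1, s4}): φ is false.
  s1 (successors {s1}): φ is false.
  s2 (successors {s0, s2, s3, s4}): φ is false.
  s3 (successors {s3, s4}): φ is false.
  s4 (successors {s1, s3, s4}): φ is false.
For instance, at s4:
  At s4: []<>(s & p) is true, so ~[]<>(s & p) is false.
    At s4: []<>(s & p) requires <>(s & p) at every successor {s1, s3, s4}.
      At s1: <>(s & p) is true.
      At s3: <>(s & p) is true.
      At s4: <>(s & p) is true.
    So []<>(s & p) is true at s4.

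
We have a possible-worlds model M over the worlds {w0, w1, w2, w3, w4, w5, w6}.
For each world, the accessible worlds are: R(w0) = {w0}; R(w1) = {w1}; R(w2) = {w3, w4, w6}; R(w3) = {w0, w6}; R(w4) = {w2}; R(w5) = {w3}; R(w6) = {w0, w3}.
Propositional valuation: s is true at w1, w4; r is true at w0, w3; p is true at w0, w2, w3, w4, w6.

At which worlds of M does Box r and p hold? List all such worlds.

Let φ = Box r and p. Evaluate φ at each world:
  w0 (successors {w0}): φ is true.
  w1 (successors {w1}): φ is false.
  w2 (successors {w3, w4, w6}): φ is false.
  w3 (successors {w0, w6}): φ is false.
  w4 (successors {w2}): φ is false.
  w5 (successors {w3}): φ is false.
  w6 (successors {w0, w3}): φ is true.
For instance, at w0:
  At w0: Box r is true, p is true, so Box r and p is true.
    At w0: Box r requires r at every successor {w0}.
      At w0: r is true.
    So Box r is true at w0.
Satisfying worlds: {w0, w6}

w0, w6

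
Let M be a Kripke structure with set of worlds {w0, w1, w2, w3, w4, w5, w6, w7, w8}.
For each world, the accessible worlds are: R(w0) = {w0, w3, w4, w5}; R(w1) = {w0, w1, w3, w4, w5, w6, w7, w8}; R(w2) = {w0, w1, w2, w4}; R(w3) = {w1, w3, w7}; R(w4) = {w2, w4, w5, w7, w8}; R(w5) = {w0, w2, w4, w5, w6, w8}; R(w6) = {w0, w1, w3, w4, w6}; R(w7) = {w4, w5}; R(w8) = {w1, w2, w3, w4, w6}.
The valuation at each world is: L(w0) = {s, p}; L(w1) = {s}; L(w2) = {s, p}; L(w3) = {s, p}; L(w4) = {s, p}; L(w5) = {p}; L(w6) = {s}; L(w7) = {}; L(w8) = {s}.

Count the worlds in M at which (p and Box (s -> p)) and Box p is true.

Let φ = (p and Box (s -> p)) and Box p. Evaluate φ at each world:
  w0 (successors {w0, w3, w4, w5}): φ is true.
  w1 (successors {w0, w1, w3, w4, w5, w6, w7, w8}): φ is false.
  w2 (successors {w0, w1, w2, w4}): φ is false.
  w3 (successors {w1, w3, w7}): φ is false.
  w4 (successors {w2, w4, w5, w7, w8}): φ is false.
  w5 (successors {w0, w2, w4, w5, w6, w8}): φ is false.
  w6 (successors {w0, w1, w3, w4, w6}): φ is false.
  w7 (successors {w4, w5}): φ is false.
  w8 (successors {w1, w2, w3, w4, w6}): φ is false.
For instance, at w2:
  At w2: p and Box (s -> p) is false, Box p is false, so (p and Box (s -> p)) and Box p is false.
    At w2: p is true, Box (s -> p) is false, so p and Box (s -> p) is false.
      At w2: Box (s -> p) requires s -> p at every successor {w0, w1, w2, w4}.
        s -> p fails at w1, so Box (s -> p) is false at w2.
    At w2: Box p requires p at every successor {w0, w1, w2, w4}.
      p fails at w1, so Box p is false at w2.
Satisfying worlds: {w0}

1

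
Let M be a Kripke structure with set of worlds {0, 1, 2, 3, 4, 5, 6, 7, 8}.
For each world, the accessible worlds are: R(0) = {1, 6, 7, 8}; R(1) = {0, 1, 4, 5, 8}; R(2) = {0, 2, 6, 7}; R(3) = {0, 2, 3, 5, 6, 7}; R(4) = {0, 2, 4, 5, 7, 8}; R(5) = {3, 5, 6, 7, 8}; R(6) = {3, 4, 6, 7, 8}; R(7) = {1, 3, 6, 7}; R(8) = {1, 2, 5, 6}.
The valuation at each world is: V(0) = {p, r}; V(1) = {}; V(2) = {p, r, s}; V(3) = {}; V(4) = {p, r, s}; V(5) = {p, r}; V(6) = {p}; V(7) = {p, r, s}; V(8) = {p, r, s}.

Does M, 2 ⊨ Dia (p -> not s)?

Recall that Dia ψ holds at a world iff ψ holds at some accessible world.
At 2: Dia (p -> not s) requires p -> not s at some successor in {0, 2, 6, 7}.
  p -> not s holds at 0, so Dia (p -> not s) is true at 2.

Yes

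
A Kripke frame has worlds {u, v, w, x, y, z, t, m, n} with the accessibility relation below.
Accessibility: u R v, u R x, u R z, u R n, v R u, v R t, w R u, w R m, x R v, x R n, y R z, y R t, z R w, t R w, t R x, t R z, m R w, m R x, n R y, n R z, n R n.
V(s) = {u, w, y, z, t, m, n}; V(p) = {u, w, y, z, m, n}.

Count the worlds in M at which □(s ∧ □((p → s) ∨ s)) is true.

Let φ = □(s ∧ □((p → s) ∨ s)). Evaluate φ at each world:
  u (successors {v, x, z, n}): φ is false.
  v (successors {u, t}): φ is true.
  w (successors {u, m}): φ is true.
  x (successors {v, n}): φ is false.
  y (successors {z, t}): φ is true.
  z (successors {w}): φ is true.
  t (successors {w, x, z}): φ is false.
  m (successors {w, x}): φ is false.
  n (successors {y, z, n}): φ is true.
For instance, at y:
  At y: □(s ∧ □((p → s) ∨ s)) requires s ∧ □((p → s) ∨ s) at every successor {z, t}.
      At z: s is true, □((p → s) ∨ s) is true, so s ∧ □((p → s) ∨ s) is true.
      At t: s is true, □((p → s) ∨ s) is true, so s ∧ □((p → s) ∨ s) is true.
  So □(s ∧ □((p → s) ∨ s)) is true at y.
Satisfying worlds: {v, w, y, z, n}

5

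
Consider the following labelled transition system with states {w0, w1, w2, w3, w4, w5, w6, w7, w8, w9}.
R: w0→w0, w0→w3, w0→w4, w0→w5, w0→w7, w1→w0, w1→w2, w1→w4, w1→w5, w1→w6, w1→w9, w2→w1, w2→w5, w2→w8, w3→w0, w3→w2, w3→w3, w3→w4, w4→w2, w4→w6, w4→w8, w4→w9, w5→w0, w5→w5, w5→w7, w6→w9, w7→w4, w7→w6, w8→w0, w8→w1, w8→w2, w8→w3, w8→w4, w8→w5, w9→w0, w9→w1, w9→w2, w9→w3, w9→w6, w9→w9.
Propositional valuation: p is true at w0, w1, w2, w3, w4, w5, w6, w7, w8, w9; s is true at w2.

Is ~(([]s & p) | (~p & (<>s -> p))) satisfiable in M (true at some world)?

Yes

Let φ = ~(([]s & p) | (~p & (<>s -> p))). Evaluate φ at each world:
  w0 (successors {w0, w3, w4, w5, w7}): φ is true.
  w1 (successors {w0, w2, w4, w5, w6, w9}): φ is true.
  w2 (successors {w1, w5, w8}): φ is true.
  w3 (successors {w0, w2, w3, w4}): φ is true.
  w4 (successors {w2, w6, w8, w9}): φ is true.
  w5 (successors {w0, w5, w7}): φ is true.
  w6 (successors {w9}): φ is true.
  w7 (successors {w4, w6}): φ is true.
  w8 (successors {w0, w1, w2, w3, w4, w5}): φ is true.
  w9 (successors {w0, w1, w2, w3, w6, w9}): φ is true.
Detail at w0 (witness):
  At w0: ([]s & p) | (~p & (<>s -> p)) is false, so ~(([]s & p) | (~p & (<>s -> p))) is true.
    At w0: []s & p is false, ~p & (<>s -> p) is false, so ([]s & p) | (~p & (<>s -> p)) is false.
      At w0: []s is false, p is true, so []s & p is false.
      At w0: ~p is false, <>s -> p is true, so ~p & (<>s -> p) is false.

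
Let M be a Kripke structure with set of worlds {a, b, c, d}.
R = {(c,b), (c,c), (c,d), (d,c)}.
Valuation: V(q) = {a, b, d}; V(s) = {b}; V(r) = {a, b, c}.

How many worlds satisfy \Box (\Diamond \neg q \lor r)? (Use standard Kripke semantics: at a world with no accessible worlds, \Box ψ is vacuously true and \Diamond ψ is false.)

4

Recall that \Box ψ holds at a world iff ψ holds at every accessible world, and \Diamond ψ holds iff ψ holds at some accessible world.
Let φ = \Box (\Diamond \neg q \lor r). Evaluate φ at each world:
  a (successors ∅): φ is true.
  b (successors ∅): φ is true.
  c (successors {b, c, d}): φ is true.
  d (successors {c}): φ is true.
For instance, at d:
  At d: \Box (\Diamond \neg q \lor r) requires \Diamond \neg q \lor r at every successor {c}.
      At c: \Diamond \neg q is true, r is true, so \Diamond \neg q \lor r is true.
  So \Box (\Diamond \neg q \lor r) is true at d.
Satisfying worlds: {a, b, c, d}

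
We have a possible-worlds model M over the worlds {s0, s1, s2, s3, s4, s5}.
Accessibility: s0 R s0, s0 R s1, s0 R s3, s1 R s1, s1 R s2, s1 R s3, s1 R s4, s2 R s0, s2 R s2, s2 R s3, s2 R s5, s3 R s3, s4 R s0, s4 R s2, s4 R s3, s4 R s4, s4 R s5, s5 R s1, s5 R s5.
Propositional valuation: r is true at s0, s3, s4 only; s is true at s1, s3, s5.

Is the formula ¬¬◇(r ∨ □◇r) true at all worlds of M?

Yes

Let φ = ¬¬◇(r ∨ □◇r). Evaluate φ at each world:
  s0 (successors {s0, s1, s3}): φ is true.
  s1 (successors {s1, s2, s3, s4}): φ is true.
  s2 (successors {s0, s2, s3, s5}): φ is true.
  s3 (successors {s3}): φ is true.
  s4 (successors {s0, s2, s3, s4, s5}): φ is true.
  s5 (successors {s1, s5}): φ is true.
For instance, at s4:
  At s4: ¬◇(r ∨ □◇r) is false, so ¬¬◇(r ∨ □◇r) is true.
    At s4: ◇(r ∨ □◇r) is true, so ¬◇(r ∨ □◇r) is false.
      At s4: ◇(r ∨ □◇r) requires r ∨ □◇r at some successor in {s0, s2, s3, s4, s5}.
        r ∨ □◇r holds at s0, so ◇(r ∨ □◇r) is true at s4.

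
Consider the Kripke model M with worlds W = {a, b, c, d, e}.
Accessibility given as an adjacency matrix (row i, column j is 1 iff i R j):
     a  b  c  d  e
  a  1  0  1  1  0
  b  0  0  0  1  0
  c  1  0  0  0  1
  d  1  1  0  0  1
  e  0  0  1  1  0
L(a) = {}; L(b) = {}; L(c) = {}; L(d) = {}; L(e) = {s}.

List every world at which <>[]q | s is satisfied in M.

e

Let φ = <>[]q | s. Evaluate φ at each world:
  a (successors {a, c, d}): φ is false.
  b (successors {d}): φ is false.
  c (successors {a, e}): φ is false.
  d (successors {a, b, e}): φ is false.
  e (successors {c, d}): φ is true.
For instance, at d:
  At d: <>[]q is false, s is false, so <>[]q | s is false.
    At d: <>[]q requires []q at some successor in {a, b, e}.
      At a: []q is false.
      At b: []q is false.
      At e: []q is false.
    So <>[]q is false at d.
Satisfying worlds: {e}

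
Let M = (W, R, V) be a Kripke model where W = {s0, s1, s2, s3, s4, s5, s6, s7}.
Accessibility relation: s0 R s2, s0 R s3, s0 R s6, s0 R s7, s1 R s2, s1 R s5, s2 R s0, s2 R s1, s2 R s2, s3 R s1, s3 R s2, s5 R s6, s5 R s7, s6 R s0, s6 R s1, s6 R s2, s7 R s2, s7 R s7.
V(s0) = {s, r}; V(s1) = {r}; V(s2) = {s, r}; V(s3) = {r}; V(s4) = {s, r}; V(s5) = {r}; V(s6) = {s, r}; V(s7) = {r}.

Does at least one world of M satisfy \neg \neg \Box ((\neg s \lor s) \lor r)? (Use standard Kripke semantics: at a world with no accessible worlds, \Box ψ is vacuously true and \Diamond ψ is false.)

Yes

Let φ = \neg \neg \Box ((\neg s \lor s) \lor r). Evaluate φ at each world:
  s0 (successors {s2, s3, s6, s7}): φ is true.
  s1 (successors {s2, s5}): φ is true.
  s2 (successors {s0, s1, s2}): φ is true.
  s3 (successors {s1, s2}): φ is true.
  s4 (successors ∅): φ is true.
  s5 (successors {s6, s7}): φ is true.
  s6 (successors {s0, s1, s2}): φ is true.
  s7 (successors {s2, s7}): φ is true.
Detail at s0 (witness):
  At s0: \neg \Box ((\neg s \lor s) \lor r) is false, so \neg \neg \Box ((\neg s \lor s) \lor r) is true.
    At s0: \Box ((\neg s \lor s) \lor r) is true, so \neg \Box ((\neg s \lor s) \lor r) is false.
      At s0: \Box ((\neg s \lor s) \lor r) requires (\neg s \lor s) \lor r at every successor {s2, s3, s6, s7}.
        At s2: (\neg s \lor s) \lor r is true.
        At s3: (\neg s \lor s) \lor r is true.
        At s6: (\neg s \lor s) \lor r is true.
        At s7: (\neg s \lor s) \lor r is true.
      So \Box ((\neg s \lor s) \lor r) is true at s0.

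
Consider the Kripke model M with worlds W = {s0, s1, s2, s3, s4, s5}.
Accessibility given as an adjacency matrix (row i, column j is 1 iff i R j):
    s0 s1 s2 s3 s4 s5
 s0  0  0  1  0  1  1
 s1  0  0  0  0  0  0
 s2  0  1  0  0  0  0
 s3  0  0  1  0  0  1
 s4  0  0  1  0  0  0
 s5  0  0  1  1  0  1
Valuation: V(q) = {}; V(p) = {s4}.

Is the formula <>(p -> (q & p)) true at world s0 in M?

At s0: <>(p -> (q & p)) requires p -> (q & p) at some successor in {s2, s4, s5}.
  p -> (q & p) holds at s2, so <>(p -> (q & p)) is true at s0.

Yes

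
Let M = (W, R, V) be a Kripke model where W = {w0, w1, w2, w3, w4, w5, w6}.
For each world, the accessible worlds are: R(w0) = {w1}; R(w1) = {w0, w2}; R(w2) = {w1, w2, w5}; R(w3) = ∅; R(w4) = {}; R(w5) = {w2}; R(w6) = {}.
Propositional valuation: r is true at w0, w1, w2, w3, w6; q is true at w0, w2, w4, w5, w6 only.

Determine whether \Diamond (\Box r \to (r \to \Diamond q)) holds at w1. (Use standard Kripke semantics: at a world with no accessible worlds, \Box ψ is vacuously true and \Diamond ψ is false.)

Yes

Recall that \Box ψ holds at a world iff ψ holds at every accessible world, and \Diamond ψ holds iff ψ holds at some accessible world.
At w1: \Diamond (\Box r \to (r \to \Diamond q)) requires \Box r \to (r \to \Diamond q) at some successor in {w0, w2}.
  \Box r \to (r \to \Diamond q) holds at w2, so \Diamond (\Box r \to (r \to \Diamond q)) is true at w1.
    At w2: \Box r is false, r \to \Diamond q is true, so \Box r \to (r \to \Diamond q) is true.
      At w2: \Box r requires r at every successor {w1, w2, w5}.
        r fails at w5, so \Box r is false at w2.
      At w2: r is true, \Diamond q is true, so r \to \Diamond q is true.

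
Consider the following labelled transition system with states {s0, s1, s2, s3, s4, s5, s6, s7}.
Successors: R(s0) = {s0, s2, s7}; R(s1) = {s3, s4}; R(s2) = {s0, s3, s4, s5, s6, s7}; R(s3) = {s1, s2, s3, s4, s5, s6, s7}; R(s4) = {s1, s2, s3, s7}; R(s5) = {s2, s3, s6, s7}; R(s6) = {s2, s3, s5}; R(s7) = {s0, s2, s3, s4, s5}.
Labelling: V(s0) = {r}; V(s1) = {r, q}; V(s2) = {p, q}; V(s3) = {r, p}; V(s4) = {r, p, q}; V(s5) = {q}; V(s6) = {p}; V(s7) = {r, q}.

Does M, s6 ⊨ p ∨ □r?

Recall that □ψ holds at a world iff ψ holds at every accessible world, and ◇ψ holds iff ψ holds at some accessible world.
At s6: p is true, □r is false, so p ∨ □r is true.
  At s6: □r requires r at every successor {s2, s3, s5}.
    r fails at s2, so □r is false at s6.

Yes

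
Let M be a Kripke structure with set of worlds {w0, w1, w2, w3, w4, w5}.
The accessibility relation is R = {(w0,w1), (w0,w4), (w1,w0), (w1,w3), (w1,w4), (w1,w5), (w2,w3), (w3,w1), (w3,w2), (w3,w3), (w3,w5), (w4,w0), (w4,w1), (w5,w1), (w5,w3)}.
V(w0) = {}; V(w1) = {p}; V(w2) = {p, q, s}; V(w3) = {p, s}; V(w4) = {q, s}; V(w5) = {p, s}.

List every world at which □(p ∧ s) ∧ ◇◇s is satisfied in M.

Let φ = □(p ∧ s) ∧ ◇◇s. Evaluate φ at each world:
  w0 (successors {w1, w4}): φ is false.
  w1 (successors {w0, w3, w4, w5}): φ is false.
  w2 (successors {w3}): φ is true.
  w3 (successors {w1, w2, w3, w5}): φ is false.
  w4 (successors {w0, w1}): φ is false.
  w5 (successors {w1, w3}): φ is false.
For instance, at w5:
  At w5: □(p ∧ s) is false, ◇◇s is true, so □(p ∧ s) ∧ ◇◇s is false.
    At w5: □(p ∧ s) requires p ∧ s at every successor {w1, w3}.
      p ∧ s fails at w1, so □(p ∧ s) is false at w5.
    At w5: ◇◇s requires ◇s at some successor in {w1, w3}.
      ◇s holds at w1, so ◇◇s is true at w5.
Satisfying worlds: {w2}

w2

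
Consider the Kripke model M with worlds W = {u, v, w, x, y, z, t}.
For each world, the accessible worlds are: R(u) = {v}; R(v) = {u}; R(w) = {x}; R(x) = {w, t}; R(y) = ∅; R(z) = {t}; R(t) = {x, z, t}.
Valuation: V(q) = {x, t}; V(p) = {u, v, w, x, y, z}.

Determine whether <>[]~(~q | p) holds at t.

Yes

Recall that []ψ holds at a world iff ψ holds at every accessible world, and <>ψ holds iff ψ holds at some accessible world.
At t: <>[]~(~q | p) requires []~(~q | p) at some successor in {x, z, t}.
  []~(~q | p) holds at z, so <>[]~(~q | p) is true at t.
    At z: []~(~q | p) requires ~(~q | p) at every successor {t}.
      At t: ~(~q | p) is true.
    So []~(~q | p) is true at z.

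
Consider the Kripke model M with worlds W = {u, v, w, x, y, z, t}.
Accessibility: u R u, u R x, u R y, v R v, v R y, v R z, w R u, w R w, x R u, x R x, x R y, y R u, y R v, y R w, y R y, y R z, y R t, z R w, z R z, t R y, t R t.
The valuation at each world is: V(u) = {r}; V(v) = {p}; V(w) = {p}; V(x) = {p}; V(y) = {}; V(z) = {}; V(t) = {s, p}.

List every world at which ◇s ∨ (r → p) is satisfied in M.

Let φ = ◇s ∨ (r → p). Evaluate φ at each world:
  u (successors {u, x, y}): φ is false.
  v (successors {v, y, z}): φ is true.
  w (successors {u, w}): φ is true.
  x (successors {u, x, y}): φ is true.
  y (successors {u, v, w, y, z, t}): φ is true.
  z (successors {w, z}): φ is true.
  t (successors {y, t}): φ is true.
For instance, at x:
  At x: ◇s is false, r → p is true, so ◇s ∨ (r → p) is true.
    At x: ◇s requires s at some successor in {u, x, y}.
      At u: s is false.
      At x: s is false.
      At y: s is false.
    So ◇s is false at x.
Satisfying worlds: {v, w, x, y, z, t}

v, w, x, y, z, t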